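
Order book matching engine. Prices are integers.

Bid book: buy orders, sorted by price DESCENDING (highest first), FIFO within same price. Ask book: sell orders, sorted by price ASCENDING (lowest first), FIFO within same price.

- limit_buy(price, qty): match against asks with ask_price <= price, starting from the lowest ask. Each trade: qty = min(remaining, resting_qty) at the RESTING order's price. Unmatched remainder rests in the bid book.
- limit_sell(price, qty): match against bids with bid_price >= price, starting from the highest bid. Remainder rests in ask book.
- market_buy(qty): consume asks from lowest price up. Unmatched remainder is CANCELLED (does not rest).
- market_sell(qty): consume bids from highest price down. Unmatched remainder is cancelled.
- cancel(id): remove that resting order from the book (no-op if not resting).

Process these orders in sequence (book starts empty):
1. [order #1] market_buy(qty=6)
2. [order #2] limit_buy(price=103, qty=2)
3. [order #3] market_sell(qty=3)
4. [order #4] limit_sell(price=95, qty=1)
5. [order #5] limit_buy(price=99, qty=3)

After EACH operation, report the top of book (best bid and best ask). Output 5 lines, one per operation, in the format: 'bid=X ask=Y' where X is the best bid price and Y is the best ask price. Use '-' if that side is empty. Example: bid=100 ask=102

Answer: bid=- ask=-
bid=103 ask=-
bid=- ask=-
bid=- ask=95
bid=99 ask=-

Derivation:
After op 1 [order #1] market_buy(qty=6): fills=none; bids=[-] asks=[-]
After op 2 [order #2] limit_buy(price=103, qty=2): fills=none; bids=[#2:2@103] asks=[-]
After op 3 [order #3] market_sell(qty=3): fills=#2x#3:2@103; bids=[-] asks=[-]
After op 4 [order #4] limit_sell(price=95, qty=1): fills=none; bids=[-] asks=[#4:1@95]
After op 5 [order #5] limit_buy(price=99, qty=3): fills=#5x#4:1@95; bids=[#5:2@99] asks=[-]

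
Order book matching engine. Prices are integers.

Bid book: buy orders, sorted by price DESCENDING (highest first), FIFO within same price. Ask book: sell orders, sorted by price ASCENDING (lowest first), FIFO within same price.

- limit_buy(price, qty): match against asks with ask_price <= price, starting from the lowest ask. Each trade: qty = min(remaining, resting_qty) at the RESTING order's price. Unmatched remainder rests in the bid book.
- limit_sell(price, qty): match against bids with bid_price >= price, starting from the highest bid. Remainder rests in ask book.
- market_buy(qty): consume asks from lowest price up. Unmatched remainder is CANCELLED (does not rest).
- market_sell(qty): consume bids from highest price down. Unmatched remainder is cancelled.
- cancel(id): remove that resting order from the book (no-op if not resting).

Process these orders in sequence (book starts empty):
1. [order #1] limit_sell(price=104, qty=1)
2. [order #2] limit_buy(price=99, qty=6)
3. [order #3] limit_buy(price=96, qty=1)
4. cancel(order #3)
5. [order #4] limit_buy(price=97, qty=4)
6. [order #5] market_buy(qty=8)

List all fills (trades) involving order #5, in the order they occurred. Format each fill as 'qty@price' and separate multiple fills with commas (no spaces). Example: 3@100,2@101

After op 1 [order #1] limit_sell(price=104, qty=1): fills=none; bids=[-] asks=[#1:1@104]
After op 2 [order #2] limit_buy(price=99, qty=6): fills=none; bids=[#2:6@99] asks=[#1:1@104]
After op 3 [order #3] limit_buy(price=96, qty=1): fills=none; bids=[#2:6@99 #3:1@96] asks=[#1:1@104]
After op 4 cancel(order #3): fills=none; bids=[#2:6@99] asks=[#1:1@104]
After op 5 [order #4] limit_buy(price=97, qty=4): fills=none; bids=[#2:6@99 #4:4@97] asks=[#1:1@104]
After op 6 [order #5] market_buy(qty=8): fills=#5x#1:1@104; bids=[#2:6@99 #4:4@97] asks=[-]

Answer: 1@104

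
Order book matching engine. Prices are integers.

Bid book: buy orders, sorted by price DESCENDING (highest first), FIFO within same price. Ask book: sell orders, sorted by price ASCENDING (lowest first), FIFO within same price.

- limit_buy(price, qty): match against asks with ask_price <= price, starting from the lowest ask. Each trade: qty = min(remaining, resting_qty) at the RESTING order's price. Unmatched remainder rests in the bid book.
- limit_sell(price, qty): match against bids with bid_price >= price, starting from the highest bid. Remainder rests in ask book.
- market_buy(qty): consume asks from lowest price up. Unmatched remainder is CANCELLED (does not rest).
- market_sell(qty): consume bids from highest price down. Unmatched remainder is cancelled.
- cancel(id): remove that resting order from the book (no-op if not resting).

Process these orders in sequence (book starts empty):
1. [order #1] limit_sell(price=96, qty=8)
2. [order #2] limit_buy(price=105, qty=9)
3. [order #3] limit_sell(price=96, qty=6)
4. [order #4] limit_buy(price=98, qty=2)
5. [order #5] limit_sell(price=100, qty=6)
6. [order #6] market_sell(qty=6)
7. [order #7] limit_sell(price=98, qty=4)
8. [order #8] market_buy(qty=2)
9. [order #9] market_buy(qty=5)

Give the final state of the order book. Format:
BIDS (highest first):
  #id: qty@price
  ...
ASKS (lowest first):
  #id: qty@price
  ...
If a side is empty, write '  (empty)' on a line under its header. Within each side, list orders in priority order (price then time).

After op 1 [order #1] limit_sell(price=96, qty=8): fills=none; bids=[-] asks=[#1:8@96]
After op 2 [order #2] limit_buy(price=105, qty=9): fills=#2x#1:8@96; bids=[#2:1@105] asks=[-]
After op 3 [order #3] limit_sell(price=96, qty=6): fills=#2x#3:1@105; bids=[-] asks=[#3:5@96]
After op 4 [order #4] limit_buy(price=98, qty=2): fills=#4x#3:2@96; bids=[-] asks=[#3:3@96]
After op 5 [order #5] limit_sell(price=100, qty=6): fills=none; bids=[-] asks=[#3:3@96 #5:6@100]
After op 6 [order #6] market_sell(qty=6): fills=none; bids=[-] asks=[#3:3@96 #5:6@100]
After op 7 [order #7] limit_sell(price=98, qty=4): fills=none; bids=[-] asks=[#3:3@96 #7:4@98 #5:6@100]
After op 8 [order #8] market_buy(qty=2): fills=#8x#3:2@96; bids=[-] asks=[#3:1@96 #7:4@98 #5:6@100]
After op 9 [order #9] market_buy(qty=5): fills=#9x#3:1@96 #9x#7:4@98; bids=[-] asks=[#5:6@100]

Answer: BIDS (highest first):
  (empty)
ASKS (lowest first):
  #5: 6@100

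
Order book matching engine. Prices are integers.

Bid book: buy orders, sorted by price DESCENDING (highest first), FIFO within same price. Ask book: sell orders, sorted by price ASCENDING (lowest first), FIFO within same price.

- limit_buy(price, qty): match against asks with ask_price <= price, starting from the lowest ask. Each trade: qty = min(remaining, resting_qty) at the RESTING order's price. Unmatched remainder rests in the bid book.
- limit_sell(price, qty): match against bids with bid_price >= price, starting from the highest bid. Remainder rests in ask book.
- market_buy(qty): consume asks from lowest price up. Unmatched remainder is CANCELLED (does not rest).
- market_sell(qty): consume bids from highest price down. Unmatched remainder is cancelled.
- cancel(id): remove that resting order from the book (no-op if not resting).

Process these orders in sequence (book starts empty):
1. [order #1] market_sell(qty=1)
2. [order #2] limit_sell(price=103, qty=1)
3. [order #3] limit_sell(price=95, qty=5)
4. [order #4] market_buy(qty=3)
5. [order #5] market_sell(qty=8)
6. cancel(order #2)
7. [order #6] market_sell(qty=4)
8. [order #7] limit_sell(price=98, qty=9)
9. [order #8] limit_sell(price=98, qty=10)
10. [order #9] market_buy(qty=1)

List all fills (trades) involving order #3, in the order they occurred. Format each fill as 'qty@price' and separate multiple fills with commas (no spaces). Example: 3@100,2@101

After op 1 [order #1] market_sell(qty=1): fills=none; bids=[-] asks=[-]
After op 2 [order #2] limit_sell(price=103, qty=1): fills=none; bids=[-] asks=[#2:1@103]
After op 3 [order #3] limit_sell(price=95, qty=5): fills=none; bids=[-] asks=[#3:5@95 #2:1@103]
After op 4 [order #4] market_buy(qty=3): fills=#4x#3:3@95; bids=[-] asks=[#3:2@95 #2:1@103]
After op 5 [order #5] market_sell(qty=8): fills=none; bids=[-] asks=[#3:2@95 #2:1@103]
After op 6 cancel(order #2): fills=none; bids=[-] asks=[#3:2@95]
After op 7 [order #6] market_sell(qty=4): fills=none; bids=[-] asks=[#3:2@95]
After op 8 [order #7] limit_sell(price=98, qty=9): fills=none; bids=[-] asks=[#3:2@95 #7:9@98]
After op 9 [order #8] limit_sell(price=98, qty=10): fills=none; bids=[-] asks=[#3:2@95 #7:9@98 #8:10@98]
After op 10 [order #9] market_buy(qty=1): fills=#9x#3:1@95; bids=[-] asks=[#3:1@95 #7:9@98 #8:10@98]

Answer: 3@95,1@95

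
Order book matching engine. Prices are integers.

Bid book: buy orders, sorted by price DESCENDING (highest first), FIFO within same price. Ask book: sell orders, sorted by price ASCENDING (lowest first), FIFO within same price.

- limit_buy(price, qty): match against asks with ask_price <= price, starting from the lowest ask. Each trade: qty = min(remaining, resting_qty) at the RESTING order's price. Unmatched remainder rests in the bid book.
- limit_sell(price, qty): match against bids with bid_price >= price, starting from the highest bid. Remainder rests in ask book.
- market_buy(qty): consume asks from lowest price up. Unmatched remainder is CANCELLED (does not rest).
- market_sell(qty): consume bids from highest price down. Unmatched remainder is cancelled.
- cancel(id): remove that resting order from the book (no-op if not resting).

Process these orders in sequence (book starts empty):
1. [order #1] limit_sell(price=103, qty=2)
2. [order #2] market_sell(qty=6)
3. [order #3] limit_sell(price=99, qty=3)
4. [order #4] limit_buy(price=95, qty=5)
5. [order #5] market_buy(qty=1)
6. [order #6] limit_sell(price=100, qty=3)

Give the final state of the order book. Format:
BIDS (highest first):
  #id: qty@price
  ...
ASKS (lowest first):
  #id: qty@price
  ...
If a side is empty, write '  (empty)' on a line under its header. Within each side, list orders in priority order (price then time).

After op 1 [order #1] limit_sell(price=103, qty=2): fills=none; bids=[-] asks=[#1:2@103]
After op 2 [order #2] market_sell(qty=6): fills=none; bids=[-] asks=[#1:2@103]
After op 3 [order #3] limit_sell(price=99, qty=3): fills=none; bids=[-] asks=[#3:3@99 #1:2@103]
After op 4 [order #4] limit_buy(price=95, qty=5): fills=none; bids=[#4:5@95] asks=[#3:3@99 #1:2@103]
After op 5 [order #5] market_buy(qty=1): fills=#5x#3:1@99; bids=[#4:5@95] asks=[#3:2@99 #1:2@103]
After op 6 [order #6] limit_sell(price=100, qty=3): fills=none; bids=[#4:5@95] asks=[#3:2@99 #6:3@100 #1:2@103]

Answer: BIDS (highest first):
  #4: 5@95
ASKS (lowest first):
  #3: 2@99
  #6: 3@100
  #1: 2@103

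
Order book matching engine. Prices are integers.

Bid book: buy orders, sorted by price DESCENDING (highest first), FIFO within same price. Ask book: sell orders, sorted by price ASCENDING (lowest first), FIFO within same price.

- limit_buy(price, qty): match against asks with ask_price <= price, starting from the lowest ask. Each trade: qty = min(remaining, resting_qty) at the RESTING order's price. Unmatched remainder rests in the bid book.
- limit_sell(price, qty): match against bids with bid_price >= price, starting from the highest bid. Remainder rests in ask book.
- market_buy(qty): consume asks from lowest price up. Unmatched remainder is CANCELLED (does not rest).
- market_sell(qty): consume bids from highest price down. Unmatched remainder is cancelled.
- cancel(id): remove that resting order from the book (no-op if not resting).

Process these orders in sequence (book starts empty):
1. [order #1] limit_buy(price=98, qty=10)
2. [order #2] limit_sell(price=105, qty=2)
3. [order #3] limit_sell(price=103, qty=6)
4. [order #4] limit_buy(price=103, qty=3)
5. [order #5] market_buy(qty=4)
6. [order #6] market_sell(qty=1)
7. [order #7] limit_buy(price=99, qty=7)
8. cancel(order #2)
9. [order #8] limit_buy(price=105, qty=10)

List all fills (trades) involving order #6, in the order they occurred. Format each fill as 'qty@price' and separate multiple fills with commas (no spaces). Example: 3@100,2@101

After op 1 [order #1] limit_buy(price=98, qty=10): fills=none; bids=[#1:10@98] asks=[-]
After op 2 [order #2] limit_sell(price=105, qty=2): fills=none; bids=[#1:10@98] asks=[#2:2@105]
After op 3 [order #3] limit_sell(price=103, qty=6): fills=none; bids=[#1:10@98] asks=[#3:6@103 #2:2@105]
After op 4 [order #4] limit_buy(price=103, qty=3): fills=#4x#3:3@103; bids=[#1:10@98] asks=[#3:3@103 #2:2@105]
After op 5 [order #5] market_buy(qty=4): fills=#5x#3:3@103 #5x#2:1@105; bids=[#1:10@98] asks=[#2:1@105]
After op 6 [order #6] market_sell(qty=1): fills=#1x#6:1@98; bids=[#1:9@98] asks=[#2:1@105]
After op 7 [order #7] limit_buy(price=99, qty=7): fills=none; bids=[#7:7@99 #1:9@98] asks=[#2:1@105]
After op 8 cancel(order #2): fills=none; bids=[#7:7@99 #1:9@98] asks=[-]
After op 9 [order #8] limit_buy(price=105, qty=10): fills=none; bids=[#8:10@105 #7:7@99 #1:9@98] asks=[-]

Answer: 1@98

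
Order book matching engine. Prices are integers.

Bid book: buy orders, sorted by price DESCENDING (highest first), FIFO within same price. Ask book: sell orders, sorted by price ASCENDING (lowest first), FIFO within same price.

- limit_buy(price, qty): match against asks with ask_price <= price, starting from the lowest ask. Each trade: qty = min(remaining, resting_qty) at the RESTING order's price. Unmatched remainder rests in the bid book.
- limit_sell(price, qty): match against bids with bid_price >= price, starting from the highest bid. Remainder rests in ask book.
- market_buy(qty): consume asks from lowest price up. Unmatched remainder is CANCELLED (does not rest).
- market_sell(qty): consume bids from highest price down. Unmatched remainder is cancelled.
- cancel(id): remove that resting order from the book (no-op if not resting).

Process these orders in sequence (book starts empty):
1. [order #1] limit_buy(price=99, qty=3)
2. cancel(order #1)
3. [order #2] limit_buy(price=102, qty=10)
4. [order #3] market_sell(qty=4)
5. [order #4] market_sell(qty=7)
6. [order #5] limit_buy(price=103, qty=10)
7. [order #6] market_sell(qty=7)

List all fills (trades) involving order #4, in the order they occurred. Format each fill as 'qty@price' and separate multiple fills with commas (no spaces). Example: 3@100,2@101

After op 1 [order #1] limit_buy(price=99, qty=3): fills=none; bids=[#1:3@99] asks=[-]
After op 2 cancel(order #1): fills=none; bids=[-] asks=[-]
After op 3 [order #2] limit_buy(price=102, qty=10): fills=none; bids=[#2:10@102] asks=[-]
After op 4 [order #3] market_sell(qty=4): fills=#2x#3:4@102; bids=[#2:6@102] asks=[-]
After op 5 [order #4] market_sell(qty=7): fills=#2x#4:6@102; bids=[-] asks=[-]
After op 6 [order #5] limit_buy(price=103, qty=10): fills=none; bids=[#5:10@103] asks=[-]
After op 7 [order #6] market_sell(qty=7): fills=#5x#6:7@103; bids=[#5:3@103] asks=[-]

Answer: 6@102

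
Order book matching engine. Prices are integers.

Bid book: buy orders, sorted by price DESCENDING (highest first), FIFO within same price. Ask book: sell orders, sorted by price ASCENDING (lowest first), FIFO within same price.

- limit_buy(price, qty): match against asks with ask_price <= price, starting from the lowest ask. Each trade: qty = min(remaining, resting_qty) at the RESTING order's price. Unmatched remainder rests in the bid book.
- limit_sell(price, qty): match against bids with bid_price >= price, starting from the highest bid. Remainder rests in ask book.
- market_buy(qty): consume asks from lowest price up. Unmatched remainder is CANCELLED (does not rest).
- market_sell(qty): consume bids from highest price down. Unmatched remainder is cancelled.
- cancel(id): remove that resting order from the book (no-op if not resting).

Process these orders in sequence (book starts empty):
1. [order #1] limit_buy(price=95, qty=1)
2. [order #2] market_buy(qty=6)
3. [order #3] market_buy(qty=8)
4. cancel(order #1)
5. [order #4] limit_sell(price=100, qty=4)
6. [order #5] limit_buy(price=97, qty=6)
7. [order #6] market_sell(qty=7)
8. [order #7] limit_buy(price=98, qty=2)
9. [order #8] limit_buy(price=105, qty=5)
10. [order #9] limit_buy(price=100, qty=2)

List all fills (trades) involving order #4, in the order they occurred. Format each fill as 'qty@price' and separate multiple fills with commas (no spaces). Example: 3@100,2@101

After op 1 [order #1] limit_buy(price=95, qty=1): fills=none; bids=[#1:1@95] asks=[-]
After op 2 [order #2] market_buy(qty=6): fills=none; bids=[#1:1@95] asks=[-]
After op 3 [order #3] market_buy(qty=8): fills=none; bids=[#1:1@95] asks=[-]
After op 4 cancel(order #1): fills=none; bids=[-] asks=[-]
After op 5 [order #4] limit_sell(price=100, qty=4): fills=none; bids=[-] asks=[#4:4@100]
After op 6 [order #5] limit_buy(price=97, qty=6): fills=none; bids=[#5:6@97] asks=[#4:4@100]
After op 7 [order #6] market_sell(qty=7): fills=#5x#6:6@97; bids=[-] asks=[#4:4@100]
After op 8 [order #7] limit_buy(price=98, qty=2): fills=none; bids=[#7:2@98] asks=[#4:4@100]
After op 9 [order #8] limit_buy(price=105, qty=5): fills=#8x#4:4@100; bids=[#8:1@105 #7:2@98] asks=[-]
After op 10 [order #9] limit_buy(price=100, qty=2): fills=none; bids=[#8:1@105 #9:2@100 #7:2@98] asks=[-]

Answer: 4@100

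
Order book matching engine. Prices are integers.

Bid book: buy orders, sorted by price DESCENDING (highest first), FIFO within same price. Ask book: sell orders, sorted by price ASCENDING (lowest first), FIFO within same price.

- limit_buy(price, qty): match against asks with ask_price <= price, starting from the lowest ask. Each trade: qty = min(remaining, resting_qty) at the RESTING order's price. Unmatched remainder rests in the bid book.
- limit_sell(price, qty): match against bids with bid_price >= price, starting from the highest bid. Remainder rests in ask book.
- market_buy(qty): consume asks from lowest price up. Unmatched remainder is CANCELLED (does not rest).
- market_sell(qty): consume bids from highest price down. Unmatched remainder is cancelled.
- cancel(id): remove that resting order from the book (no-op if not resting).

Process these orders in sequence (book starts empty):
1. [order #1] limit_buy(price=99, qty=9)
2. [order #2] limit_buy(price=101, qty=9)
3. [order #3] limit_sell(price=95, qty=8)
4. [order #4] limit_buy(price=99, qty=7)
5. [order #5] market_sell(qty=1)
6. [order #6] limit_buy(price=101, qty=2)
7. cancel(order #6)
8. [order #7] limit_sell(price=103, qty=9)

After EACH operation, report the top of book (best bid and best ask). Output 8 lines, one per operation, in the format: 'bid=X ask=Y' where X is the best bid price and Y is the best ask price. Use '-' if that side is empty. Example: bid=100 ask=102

After op 1 [order #1] limit_buy(price=99, qty=9): fills=none; bids=[#1:9@99] asks=[-]
After op 2 [order #2] limit_buy(price=101, qty=9): fills=none; bids=[#2:9@101 #1:9@99] asks=[-]
After op 3 [order #3] limit_sell(price=95, qty=8): fills=#2x#3:8@101; bids=[#2:1@101 #1:9@99] asks=[-]
After op 4 [order #4] limit_buy(price=99, qty=7): fills=none; bids=[#2:1@101 #1:9@99 #4:7@99] asks=[-]
After op 5 [order #5] market_sell(qty=1): fills=#2x#5:1@101; bids=[#1:9@99 #4:7@99] asks=[-]
After op 6 [order #6] limit_buy(price=101, qty=2): fills=none; bids=[#6:2@101 #1:9@99 #4:7@99] asks=[-]
After op 7 cancel(order #6): fills=none; bids=[#1:9@99 #4:7@99] asks=[-]
After op 8 [order #7] limit_sell(price=103, qty=9): fills=none; bids=[#1:9@99 #4:7@99] asks=[#7:9@103]

Answer: bid=99 ask=-
bid=101 ask=-
bid=101 ask=-
bid=101 ask=-
bid=99 ask=-
bid=101 ask=-
bid=99 ask=-
bid=99 ask=103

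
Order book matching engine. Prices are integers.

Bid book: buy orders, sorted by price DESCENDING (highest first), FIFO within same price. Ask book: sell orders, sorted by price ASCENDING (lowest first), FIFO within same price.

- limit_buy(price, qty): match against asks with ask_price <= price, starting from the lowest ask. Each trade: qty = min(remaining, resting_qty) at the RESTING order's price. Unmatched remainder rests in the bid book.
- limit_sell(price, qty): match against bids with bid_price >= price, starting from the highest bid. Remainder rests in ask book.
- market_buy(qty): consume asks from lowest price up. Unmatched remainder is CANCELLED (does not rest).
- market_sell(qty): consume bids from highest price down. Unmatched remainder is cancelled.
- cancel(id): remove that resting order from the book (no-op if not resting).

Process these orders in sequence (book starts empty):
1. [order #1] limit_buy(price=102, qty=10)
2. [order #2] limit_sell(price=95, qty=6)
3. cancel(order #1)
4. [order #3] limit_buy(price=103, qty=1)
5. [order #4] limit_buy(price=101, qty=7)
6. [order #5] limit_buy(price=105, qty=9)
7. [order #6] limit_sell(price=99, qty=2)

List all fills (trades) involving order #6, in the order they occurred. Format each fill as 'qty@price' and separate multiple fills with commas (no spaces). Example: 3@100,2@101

After op 1 [order #1] limit_buy(price=102, qty=10): fills=none; bids=[#1:10@102] asks=[-]
After op 2 [order #2] limit_sell(price=95, qty=6): fills=#1x#2:6@102; bids=[#1:4@102] asks=[-]
After op 3 cancel(order #1): fills=none; bids=[-] asks=[-]
After op 4 [order #3] limit_buy(price=103, qty=1): fills=none; bids=[#3:1@103] asks=[-]
After op 5 [order #4] limit_buy(price=101, qty=7): fills=none; bids=[#3:1@103 #4:7@101] asks=[-]
After op 6 [order #5] limit_buy(price=105, qty=9): fills=none; bids=[#5:9@105 #3:1@103 #4:7@101] asks=[-]
After op 7 [order #6] limit_sell(price=99, qty=2): fills=#5x#6:2@105; bids=[#5:7@105 #3:1@103 #4:7@101] asks=[-]

Answer: 2@105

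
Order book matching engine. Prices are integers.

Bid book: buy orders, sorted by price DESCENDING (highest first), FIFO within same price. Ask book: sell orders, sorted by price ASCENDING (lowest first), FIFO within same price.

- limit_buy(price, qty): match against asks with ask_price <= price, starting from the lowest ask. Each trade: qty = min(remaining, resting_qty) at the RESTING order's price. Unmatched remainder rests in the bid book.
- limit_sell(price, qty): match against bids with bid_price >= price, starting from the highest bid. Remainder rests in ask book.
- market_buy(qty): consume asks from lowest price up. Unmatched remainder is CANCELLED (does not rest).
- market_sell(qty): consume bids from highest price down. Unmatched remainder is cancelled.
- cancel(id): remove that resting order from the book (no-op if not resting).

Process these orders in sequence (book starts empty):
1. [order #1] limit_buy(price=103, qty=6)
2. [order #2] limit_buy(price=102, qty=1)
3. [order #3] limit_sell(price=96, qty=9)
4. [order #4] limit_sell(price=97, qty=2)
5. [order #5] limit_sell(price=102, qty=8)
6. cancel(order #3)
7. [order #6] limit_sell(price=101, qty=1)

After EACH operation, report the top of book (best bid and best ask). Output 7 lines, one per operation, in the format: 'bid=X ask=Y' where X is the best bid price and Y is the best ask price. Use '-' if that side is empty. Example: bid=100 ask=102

After op 1 [order #1] limit_buy(price=103, qty=6): fills=none; bids=[#1:6@103] asks=[-]
After op 2 [order #2] limit_buy(price=102, qty=1): fills=none; bids=[#1:6@103 #2:1@102] asks=[-]
After op 3 [order #3] limit_sell(price=96, qty=9): fills=#1x#3:6@103 #2x#3:1@102; bids=[-] asks=[#3:2@96]
After op 4 [order #4] limit_sell(price=97, qty=2): fills=none; bids=[-] asks=[#3:2@96 #4:2@97]
After op 5 [order #5] limit_sell(price=102, qty=8): fills=none; bids=[-] asks=[#3:2@96 #4:2@97 #5:8@102]
After op 6 cancel(order #3): fills=none; bids=[-] asks=[#4:2@97 #5:8@102]
After op 7 [order #6] limit_sell(price=101, qty=1): fills=none; bids=[-] asks=[#4:2@97 #6:1@101 #5:8@102]

Answer: bid=103 ask=-
bid=103 ask=-
bid=- ask=96
bid=- ask=96
bid=- ask=96
bid=- ask=97
bid=- ask=97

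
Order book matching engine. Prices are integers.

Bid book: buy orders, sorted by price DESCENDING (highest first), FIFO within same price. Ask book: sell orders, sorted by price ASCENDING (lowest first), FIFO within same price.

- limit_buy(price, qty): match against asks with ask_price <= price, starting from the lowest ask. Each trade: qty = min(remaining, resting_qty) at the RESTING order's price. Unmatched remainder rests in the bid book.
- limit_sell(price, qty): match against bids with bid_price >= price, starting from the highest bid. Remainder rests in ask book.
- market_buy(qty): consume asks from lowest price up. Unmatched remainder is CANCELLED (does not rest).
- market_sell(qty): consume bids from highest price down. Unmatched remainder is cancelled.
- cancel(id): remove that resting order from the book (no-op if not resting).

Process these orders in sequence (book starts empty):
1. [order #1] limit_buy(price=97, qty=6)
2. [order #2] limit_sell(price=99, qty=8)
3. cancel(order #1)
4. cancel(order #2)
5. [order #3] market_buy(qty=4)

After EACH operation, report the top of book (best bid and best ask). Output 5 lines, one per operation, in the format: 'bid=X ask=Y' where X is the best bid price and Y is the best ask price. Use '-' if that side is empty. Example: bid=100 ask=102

After op 1 [order #1] limit_buy(price=97, qty=6): fills=none; bids=[#1:6@97] asks=[-]
After op 2 [order #2] limit_sell(price=99, qty=8): fills=none; bids=[#1:6@97] asks=[#2:8@99]
After op 3 cancel(order #1): fills=none; bids=[-] asks=[#2:8@99]
After op 4 cancel(order #2): fills=none; bids=[-] asks=[-]
After op 5 [order #3] market_buy(qty=4): fills=none; bids=[-] asks=[-]

Answer: bid=97 ask=-
bid=97 ask=99
bid=- ask=99
bid=- ask=-
bid=- ask=-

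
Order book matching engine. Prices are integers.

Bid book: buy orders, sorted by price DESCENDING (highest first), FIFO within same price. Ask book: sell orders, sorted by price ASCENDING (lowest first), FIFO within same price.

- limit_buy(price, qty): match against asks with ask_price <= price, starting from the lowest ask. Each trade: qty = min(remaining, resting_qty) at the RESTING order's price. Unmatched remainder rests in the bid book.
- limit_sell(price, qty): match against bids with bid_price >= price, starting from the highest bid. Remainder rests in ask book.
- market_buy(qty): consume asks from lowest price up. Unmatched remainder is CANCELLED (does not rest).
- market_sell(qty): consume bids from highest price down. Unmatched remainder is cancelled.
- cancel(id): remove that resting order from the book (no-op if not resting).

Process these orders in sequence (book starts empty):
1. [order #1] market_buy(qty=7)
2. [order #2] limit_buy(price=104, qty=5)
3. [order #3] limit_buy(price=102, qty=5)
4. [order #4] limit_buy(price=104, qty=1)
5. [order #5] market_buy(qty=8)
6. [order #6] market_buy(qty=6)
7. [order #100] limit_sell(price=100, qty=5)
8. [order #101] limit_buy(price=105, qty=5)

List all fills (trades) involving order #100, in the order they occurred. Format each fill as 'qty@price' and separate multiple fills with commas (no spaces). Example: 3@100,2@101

Answer: 5@104

Derivation:
After op 1 [order #1] market_buy(qty=7): fills=none; bids=[-] asks=[-]
After op 2 [order #2] limit_buy(price=104, qty=5): fills=none; bids=[#2:5@104] asks=[-]
After op 3 [order #3] limit_buy(price=102, qty=5): fills=none; bids=[#2:5@104 #3:5@102] asks=[-]
After op 4 [order #4] limit_buy(price=104, qty=1): fills=none; bids=[#2:5@104 #4:1@104 #3:5@102] asks=[-]
After op 5 [order #5] market_buy(qty=8): fills=none; bids=[#2:5@104 #4:1@104 #3:5@102] asks=[-]
After op 6 [order #6] market_buy(qty=6): fills=none; bids=[#2:5@104 #4:1@104 #3:5@102] asks=[-]
After op 7 [order #100] limit_sell(price=100, qty=5): fills=#2x#100:5@104; bids=[#4:1@104 #3:5@102] asks=[-]
After op 8 [order #101] limit_buy(price=105, qty=5): fills=none; bids=[#101:5@105 #4:1@104 #3:5@102] asks=[-]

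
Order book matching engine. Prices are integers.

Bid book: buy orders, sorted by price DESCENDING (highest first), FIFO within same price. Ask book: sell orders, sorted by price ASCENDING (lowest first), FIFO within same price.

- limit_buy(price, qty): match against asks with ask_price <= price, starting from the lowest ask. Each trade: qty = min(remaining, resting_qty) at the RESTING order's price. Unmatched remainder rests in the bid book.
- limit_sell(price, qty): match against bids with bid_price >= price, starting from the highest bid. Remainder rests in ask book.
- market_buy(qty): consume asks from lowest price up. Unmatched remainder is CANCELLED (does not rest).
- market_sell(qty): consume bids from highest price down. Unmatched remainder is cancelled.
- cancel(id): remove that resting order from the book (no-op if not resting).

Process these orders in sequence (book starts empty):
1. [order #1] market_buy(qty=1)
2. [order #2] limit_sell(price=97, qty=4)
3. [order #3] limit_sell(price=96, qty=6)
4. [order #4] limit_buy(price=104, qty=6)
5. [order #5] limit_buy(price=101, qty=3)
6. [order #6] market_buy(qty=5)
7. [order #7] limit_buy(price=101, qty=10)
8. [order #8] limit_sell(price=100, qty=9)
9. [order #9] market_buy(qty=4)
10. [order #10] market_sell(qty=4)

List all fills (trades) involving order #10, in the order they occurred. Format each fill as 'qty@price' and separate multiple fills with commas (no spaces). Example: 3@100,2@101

Answer: 1@101

Derivation:
After op 1 [order #1] market_buy(qty=1): fills=none; bids=[-] asks=[-]
After op 2 [order #2] limit_sell(price=97, qty=4): fills=none; bids=[-] asks=[#2:4@97]
After op 3 [order #3] limit_sell(price=96, qty=6): fills=none; bids=[-] asks=[#3:6@96 #2:4@97]
After op 4 [order #4] limit_buy(price=104, qty=6): fills=#4x#3:6@96; bids=[-] asks=[#2:4@97]
After op 5 [order #5] limit_buy(price=101, qty=3): fills=#5x#2:3@97; bids=[-] asks=[#2:1@97]
After op 6 [order #6] market_buy(qty=5): fills=#6x#2:1@97; bids=[-] asks=[-]
After op 7 [order #7] limit_buy(price=101, qty=10): fills=none; bids=[#7:10@101] asks=[-]
After op 8 [order #8] limit_sell(price=100, qty=9): fills=#7x#8:9@101; bids=[#7:1@101] asks=[-]
After op 9 [order #9] market_buy(qty=4): fills=none; bids=[#7:1@101] asks=[-]
After op 10 [order #10] market_sell(qty=4): fills=#7x#10:1@101; bids=[-] asks=[-]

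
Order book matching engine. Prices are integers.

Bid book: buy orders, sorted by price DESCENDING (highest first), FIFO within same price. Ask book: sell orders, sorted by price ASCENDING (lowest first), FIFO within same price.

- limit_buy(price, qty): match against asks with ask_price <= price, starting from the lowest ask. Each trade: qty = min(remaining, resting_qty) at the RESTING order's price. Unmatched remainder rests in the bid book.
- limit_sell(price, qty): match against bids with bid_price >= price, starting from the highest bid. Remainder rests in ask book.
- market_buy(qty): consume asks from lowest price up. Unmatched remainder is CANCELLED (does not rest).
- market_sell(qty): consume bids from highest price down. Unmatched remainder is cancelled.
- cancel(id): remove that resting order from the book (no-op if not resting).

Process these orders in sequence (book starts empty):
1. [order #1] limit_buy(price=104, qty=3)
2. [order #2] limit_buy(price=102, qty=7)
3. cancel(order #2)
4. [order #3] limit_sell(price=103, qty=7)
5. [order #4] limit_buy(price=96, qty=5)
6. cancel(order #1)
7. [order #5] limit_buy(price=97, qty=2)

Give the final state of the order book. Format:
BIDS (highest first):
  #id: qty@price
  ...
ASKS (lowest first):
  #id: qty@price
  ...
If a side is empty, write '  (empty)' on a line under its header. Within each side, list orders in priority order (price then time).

Answer: BIDS (highest first):
  #5: 2@97
  #4: 5@96
ASKS (lowest first):
  #3: 4@103

Derivation:
After op 1 [order #1] limit_buy(price=104, qty=3): fills=none; bids=[#1:3@104] asks=[-]
After op 2 [order #2] limit_buy(price=102, qty=7): fills=none; bids=[#1:3@104 #2:7@102] asks=[-]
After op 3 cancel(order #2): fills=none; bids=[#1:3@104] asks=[-]
After op 4 [order #3] limit_sell(price=103, qty=7): fills=#1x#3:3@104; bids=[-] asks=[#3:4@103]
After op 5 [order #4] limit_buy(price=96, qty=5): fills=none; bids=[#4:5@96] asks=[#3:4@103]
After op 6 cancel(order #1): fills=none; bids=[#4:5@96] asks=[#3:4@103]
After op 7 [order #5] limit_buy(price=97, qty=2): fills=none; bids=[#5:2@97 #4:5@96] asks=[#3:4@103]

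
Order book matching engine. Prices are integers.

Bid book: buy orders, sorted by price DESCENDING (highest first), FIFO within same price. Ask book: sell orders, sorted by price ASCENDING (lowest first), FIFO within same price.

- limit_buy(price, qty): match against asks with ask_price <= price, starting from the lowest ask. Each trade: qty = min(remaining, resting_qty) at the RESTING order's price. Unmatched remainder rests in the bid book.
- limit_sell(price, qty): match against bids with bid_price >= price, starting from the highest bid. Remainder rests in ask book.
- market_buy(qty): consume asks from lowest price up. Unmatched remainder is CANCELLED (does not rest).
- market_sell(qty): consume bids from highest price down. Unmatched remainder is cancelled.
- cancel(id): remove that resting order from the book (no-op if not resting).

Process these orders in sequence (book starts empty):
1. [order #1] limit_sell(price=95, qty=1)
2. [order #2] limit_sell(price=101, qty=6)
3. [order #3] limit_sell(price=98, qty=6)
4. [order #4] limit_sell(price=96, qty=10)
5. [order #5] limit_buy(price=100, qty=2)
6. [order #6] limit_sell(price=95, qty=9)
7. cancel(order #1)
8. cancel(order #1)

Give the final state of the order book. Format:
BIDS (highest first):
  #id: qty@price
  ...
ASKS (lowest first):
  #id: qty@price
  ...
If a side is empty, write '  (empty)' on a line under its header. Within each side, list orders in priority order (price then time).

After op 1 [order #1] limit_sell(price=95, qty=1): fills=none; bids=[-] asks=[#1:1@95]
After op 2 [order #2] limit_sell(price=101, qty=6): fills=none; bids=[-] asks=[#1:1@95 #2:6@101]
After op 3 [order #3] limit_sell(price=98, qty=6): fills=none; bids=[-] asks=[#1:1@95 #3:6@98 #2:6@101]
After op 4 [order #4] limit_sell(price=96, qty=10): fills=none; bids=[-] asks=[#1:1@95 #4:10@96 #3:6@98 #2:6@101]
After op 5 [order #5] limit_buy(price=100, qty=2): fills=#5x#1:1@95 #5x#4:1@96; bids=[-] asks=[#4:9@96 #3:6@98 #2:6@101]
After op 6 [order #6] limit_sell(price=95, qty=9): fills=none; bids=[-] asks=[#6:9@95 #4:9@96 #3:6@98 #2:6@101]
After op 7 cancel(order #1): fills=none; bids=[-] asks=[#6:9@95 #4:9@96 #3:6@98 #2:6@101]
After op 8 cancel(order #1): fills=none; bids=[-] asks=[#6:9@95 #4:9@96 #3:6@98 #2:6@101]

Answer: BIDS (highest first):
  (empty)
ASKS (lowest first):
  #6: 9@95
  #4: 9@96
  #3: 6@98
  #2: 6@101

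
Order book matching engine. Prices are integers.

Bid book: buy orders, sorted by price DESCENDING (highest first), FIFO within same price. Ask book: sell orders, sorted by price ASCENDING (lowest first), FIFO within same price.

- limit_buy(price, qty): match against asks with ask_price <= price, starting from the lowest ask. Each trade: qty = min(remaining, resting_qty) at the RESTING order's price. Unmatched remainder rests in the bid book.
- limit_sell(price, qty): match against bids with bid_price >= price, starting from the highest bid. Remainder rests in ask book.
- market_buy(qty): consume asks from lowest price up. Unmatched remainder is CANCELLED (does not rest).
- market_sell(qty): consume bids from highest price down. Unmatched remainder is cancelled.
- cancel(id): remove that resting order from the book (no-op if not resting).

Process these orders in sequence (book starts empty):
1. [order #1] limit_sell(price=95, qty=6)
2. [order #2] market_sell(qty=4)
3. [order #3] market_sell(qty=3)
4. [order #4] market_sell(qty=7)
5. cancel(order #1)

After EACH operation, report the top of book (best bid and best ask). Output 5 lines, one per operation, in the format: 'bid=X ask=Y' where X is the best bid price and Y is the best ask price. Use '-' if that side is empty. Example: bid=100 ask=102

After op 1 [order #1] limit_sell(price=95, qty=6): fills=none; bids=[-] asks=[#1:6@95]
After op 2 [order #2] market_sell(qty=4): fills=none; bids=[-] asks=[#1:6@95]
After op 3 [order #3] market_sell(qty=3): fills=none; bids=[-] asks=[#1:6@95]
After op 4 [order #4] market_sell(qty=7): fills=none; bids=[-] asks=[#1:6@95]
After op 5 cancel(order #1): fills=none; bids=[-] asks=[-]

Answer: bid=- ask=95
bid=- ask=95
bid=- ask=95
bid=- ask=95
bid=- ask=-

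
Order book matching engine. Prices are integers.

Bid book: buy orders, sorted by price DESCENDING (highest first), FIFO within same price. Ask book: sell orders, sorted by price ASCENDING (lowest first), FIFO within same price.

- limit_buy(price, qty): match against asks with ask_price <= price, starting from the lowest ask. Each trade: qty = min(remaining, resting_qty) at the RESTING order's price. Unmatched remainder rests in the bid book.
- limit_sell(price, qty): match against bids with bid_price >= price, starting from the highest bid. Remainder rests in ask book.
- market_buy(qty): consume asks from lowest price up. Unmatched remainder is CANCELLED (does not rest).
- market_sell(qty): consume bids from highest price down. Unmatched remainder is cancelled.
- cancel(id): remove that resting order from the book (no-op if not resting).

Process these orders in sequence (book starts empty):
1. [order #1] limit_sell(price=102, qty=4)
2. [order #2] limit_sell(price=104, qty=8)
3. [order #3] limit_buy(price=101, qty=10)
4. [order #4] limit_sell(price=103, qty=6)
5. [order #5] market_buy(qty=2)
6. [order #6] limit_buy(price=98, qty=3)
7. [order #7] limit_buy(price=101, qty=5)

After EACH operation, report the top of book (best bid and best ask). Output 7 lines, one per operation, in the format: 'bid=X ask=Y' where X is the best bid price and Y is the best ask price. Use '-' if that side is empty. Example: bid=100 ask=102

Answer: bid=- ask=102
bid=- ask=102
bid=101 ask=102
bid=101 ask=102
bid=101 ask=102
bid=101 ask=102
bid=101 ask=102

Derivation:
After op 1 [order #1] limit_sell(price=102, qty=4): fills=none; bids=[-] asks=[#1:4@102]
After op 2 [order #2] limit_sell(price=104, qty=8): fills=none; bids=[-] asks=[#1:4@102 #2:8@104]
After op 3 [order #3] limit_buy(price=101, qty=10): fills=none; bids=[#3:10@101] asks=[#1:4@102 #2:8@104]
After op 4 [order #4] limit_sell(price=103, qty=6): fills=none; bids=[#3:10@101] asks=[#1:4@102 #4:6@103 #2:8@104]
After op 5 [order #5] market_buy(qty=2): fills=#5x#1:2@102; bids=[#3:10@101] asks=[#1:2@102 #4:6@103 #2:8@104]
After op 6 [order #6] limit_buy(price=98, qty=3): fills=none; bids=[#3:10@101 #6:3@98] asks=[#1:2@102 #4:6@103 #2:8@104]
After op 7 [order #7] limit_buy(price=101, qty=5): fills=none; bids=[#3:10@101 #7:5@101 #6:3@98] asks=[#1:2@102 #4:6@103 #2:8@104]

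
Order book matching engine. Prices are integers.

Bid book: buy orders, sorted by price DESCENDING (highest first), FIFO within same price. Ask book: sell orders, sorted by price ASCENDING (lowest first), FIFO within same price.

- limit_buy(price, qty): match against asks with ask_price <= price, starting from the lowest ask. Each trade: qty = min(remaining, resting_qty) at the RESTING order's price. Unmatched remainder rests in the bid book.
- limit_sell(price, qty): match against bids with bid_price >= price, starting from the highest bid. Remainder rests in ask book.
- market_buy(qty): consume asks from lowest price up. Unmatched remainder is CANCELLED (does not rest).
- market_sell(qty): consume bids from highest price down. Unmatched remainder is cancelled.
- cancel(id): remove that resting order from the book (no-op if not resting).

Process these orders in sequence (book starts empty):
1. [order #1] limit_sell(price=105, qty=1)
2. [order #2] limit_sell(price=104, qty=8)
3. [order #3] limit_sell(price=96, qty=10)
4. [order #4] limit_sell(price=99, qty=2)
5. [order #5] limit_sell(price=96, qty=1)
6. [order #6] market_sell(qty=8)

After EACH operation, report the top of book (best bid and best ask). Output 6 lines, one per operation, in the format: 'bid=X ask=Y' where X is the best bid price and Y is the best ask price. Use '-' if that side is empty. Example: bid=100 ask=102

Answer: bid=- ask=105
bid=- ask=104
bid=- ask=96
bid=- ask=96
bid=- ask=96
bid=- ask=96

Derivation:
After op 1 [order #1] limit_sell(price=105, qty=1): fills=none; bids=[-] asks=[#1:1@105]
After op 2 [order #2] limit_sell(price=104, qty=8): fills=none; bids=[-] asks=[#2:8@104 #1:1@105]
After op 3 [order #3] limit_sell(price=96, qty=10): fills=none; bids=[-] asks=[#3:10@96 #2:8@104 #1:1@105]
After op 4 [order #4] limit_sell(price=99, qty=2): fills=none; bids=[-] asks=[#3:10@96 #4:2@99 #2:8@104 #1:1@105]
After op 5 [order #5] limit_sell(price=96, qty=1): fills=none; bids=[-] asks=[#3:10@96 #5:1@96 #4:2@99 #2:8@104 #1:1@105]
After op 6 [order #6] market_sell(qty=8): fills=none; bids=[-] asks=[#3:10@96 #5:1@96 #4:2@99 #2:8@104 #1:1@105]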